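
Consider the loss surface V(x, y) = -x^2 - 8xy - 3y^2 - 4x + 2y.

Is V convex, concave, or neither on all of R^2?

V is quadratic, so its Hessian is the constant matrix H = [[-2, -8], [-8, -6]].
det(H) = -52, tr(H) = -8.
det(H) < 0, so H is indefinite: neither convex nor concave.

neither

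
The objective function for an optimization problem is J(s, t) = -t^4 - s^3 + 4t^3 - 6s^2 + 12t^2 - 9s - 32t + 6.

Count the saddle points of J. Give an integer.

J separates as a function of s plus a function of t, so ∇J=0 decouples.
∂J/∂s = -3(s + 1)(s + 3) = 0 at s ∈ {-3, -1}; ∂J/∂t = -4(t - 4)(t - 1)(t + 2) = 0 at t ∈ {-2, 1, 4}.
The Hessian is diagonal: diag(J_ss, J_tt). Second derivatives: J_ss(-3)=6, J_ss(-1)=-6; J_tt(-2)=-72, J_tt(1)=36, J_tt(4)=-72.
Saddle points occur where the two diagonal entries have opposite signs: (-3, -2), (-3, 4), (-1, 1). Count: 3.

3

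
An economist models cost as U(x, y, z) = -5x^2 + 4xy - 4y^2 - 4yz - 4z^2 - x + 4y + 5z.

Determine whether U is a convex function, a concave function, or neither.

U is quadratic, so its Hessian is the constant matrix H = [[-10, 4, 0], [4, -8, -4], [0, -4, -8]].
Leading principal minors: -10, 64, -352.
Signs alternate −, +, − ⇒ H ≺ 0 ⇒ concave.

concave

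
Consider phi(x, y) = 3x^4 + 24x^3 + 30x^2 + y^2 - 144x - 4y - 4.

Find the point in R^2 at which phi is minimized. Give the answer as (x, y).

phi(x,y) separates as P(x) + Q(y) − 4, so its minimum is min P + min Q − 4.
P'(x) = 12(x - 1)(x + 3)(x + 4) vanishes at x ∈ {-4, -3, 1}; Q'(y) = 2y - 4 vanishes at y ∈ {2}.
Local minima of P (where P''>0): P(-4)=288, P(1)=-87. Local minima of Q: Q(2)=-4.
So the global minimum of phi is P(1) + Q(2) − 4 = -87 − 4 − 4 = -95, attained at (1, 2).

(1, 2)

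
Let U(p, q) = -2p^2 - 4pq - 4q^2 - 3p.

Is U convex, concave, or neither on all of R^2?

concave

U is quadratic, so its Hessian is the constant matrix H = [[-4, -4], [-4, -8]].
det(H) = 16, tr(H) = -12.
det(H) > 0 and tr(H) < 0, so H is negative definite everywhere: concave.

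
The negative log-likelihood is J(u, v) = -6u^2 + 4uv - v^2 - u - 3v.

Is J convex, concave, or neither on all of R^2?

J is quadratic, so its Hessian is the constant matrix H = [[-12, 4], [4, -2]].
det(H) = 8, tr(H) = -14.
det(H) > 0 and tr(H) < 0, so H is negative definite everywhere: concave.

concave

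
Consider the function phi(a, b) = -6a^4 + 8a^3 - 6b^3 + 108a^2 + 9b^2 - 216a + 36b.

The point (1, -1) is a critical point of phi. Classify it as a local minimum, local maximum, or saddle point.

The mixed partial ∂²phi/∂a∂b is 0, so the Hessian at any point is diag(phi_aa, phi_bb) = diag(24(-3a^2 + 2a + 9), 18(-2b + 1)).
At (1, -1): H = diag(192, 54).
Both eigenvalues are positive, so H is positive definite: a local minimum.

local minimum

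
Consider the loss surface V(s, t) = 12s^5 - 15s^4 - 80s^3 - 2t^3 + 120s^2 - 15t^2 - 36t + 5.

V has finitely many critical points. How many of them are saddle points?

4

V separates as a function of s plus a function of t, so ∇V=0 decouples.
∂V/∂s = 60s(s - 2)(s - 1)(s + 2) = 0 at s ∈ {-2, 0, 1, 2}; ∂V/∂t = -6(t + 2)(t + 3) = 0 at t ∈ {-3, -2}.
The Hessian is diagonal: diag(V_ss, V_tt). Second derivatives: V_ss(-2)=-1440, V_ss(0)=240, V_ss(1)=-180, V_ss(2)=480; V_tt(-3)=6, V_tt(-2)=-6.
Saddle points occur where the two diagonal entries have opposite signs: (-2, -3), (0, -2), (1, -3), (2, -2). Count: 4.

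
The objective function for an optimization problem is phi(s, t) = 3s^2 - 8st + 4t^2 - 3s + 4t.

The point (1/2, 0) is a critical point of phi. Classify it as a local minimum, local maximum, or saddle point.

saddle point

The Hessian of phi is constant: H = [[6, -8], [-8, 8]].
det(H) = 6·8 − (-8)² = -16.
Since det(H) < 0, H is indefinite and the critical point is a saddle point.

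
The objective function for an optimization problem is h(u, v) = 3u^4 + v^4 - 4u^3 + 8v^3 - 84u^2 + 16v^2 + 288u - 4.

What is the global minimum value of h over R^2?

h(u,v) separates as P(u) + Q(v) − 4, so its minimum is min P + min Q − 4.
P'(u) = 12(u - 3)(u - 2)(u + 4) vanishes at u ∈ {-4, 2, 3}; Q'(v) = 4v(v + 2)(v + 4) vanishes at v ∈ {-4, -2, 0}.
Local minima of P (where P''>0): P(-4)=-1472, P(3)=243. Local minima of Q: Q(-4)=0, Q(0)=0.
So the global minimum of h is P(-4) + Q(-4) − 4 = -1472 + 0 − 4 = -1476, attained at (-4, -4).

-1476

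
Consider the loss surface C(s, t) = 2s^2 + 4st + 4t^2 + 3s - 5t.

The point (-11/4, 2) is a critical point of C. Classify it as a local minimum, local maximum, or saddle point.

local minimum

The Hessian of C is constant: H = [[4, 4], [4, 8]].
det(H) = 4·8 − 4² = 16.
det(H) > 0 and tr(H) = 12 > 0, so H is positive definite and the point is a local minimum.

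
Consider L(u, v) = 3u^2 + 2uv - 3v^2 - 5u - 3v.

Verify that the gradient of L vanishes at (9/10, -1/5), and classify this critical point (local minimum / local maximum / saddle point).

∇L = (6u + 2v - 5, 2u - 6v - 3); substituting (9/10, -1/5) gives ∇L = (0, 0), so (9/10, -1/5) is indeed a critical point.
The Hessian of L is constant: H = [[6, 2], [2, -6]].
det(H) = 6·(-6) − 2² = -40.
Since det(H) < 0, H is indefinite and the critical point is a saddle point.

saddle point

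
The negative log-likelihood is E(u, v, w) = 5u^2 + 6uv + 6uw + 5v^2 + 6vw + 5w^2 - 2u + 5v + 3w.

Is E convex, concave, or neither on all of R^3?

convex

E is quadratic, so its Hessian is the constant matrix H = [[10, 6, 6], [6, 10, 6], [6, 6, 10]].
Leading principal minors: 10, 64, 352.
All positive ⇒ H ≻ 0 ⇒ convex.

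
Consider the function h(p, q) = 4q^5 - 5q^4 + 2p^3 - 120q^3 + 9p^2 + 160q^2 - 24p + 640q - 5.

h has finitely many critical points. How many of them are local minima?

h separates as a function of p plus a function of q, so ∇h=0 decouples.
∂h/∂p = 6(p - 1)(p + 4) = 0 at p ∈ {-4, 1}; ∂h/∂q = 20(q - 4)(q - 2)(q + 1)(q + 4) = 0 at q ∈ {-4, -1, 2, 4}.
The Hessian is diagonal: diag(h_pp, h_qq). Second derivatives: h_pp(-4)=-30, h_pp(1)=30; h_qq(-4)=-2880, h_qq(-1)=900, h_qq(2)=-720, h_qq(4)=1600.
Local minima occur where both diagonal entries positive: (1, -1), (1, 4). Count: 2.

2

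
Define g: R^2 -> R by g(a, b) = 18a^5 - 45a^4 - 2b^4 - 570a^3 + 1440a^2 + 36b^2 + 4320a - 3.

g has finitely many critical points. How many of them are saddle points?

6

g separates as a function of a plus a function of b, so ∇g=0 decouples.
∂g/∂a = 90(a - 4)(a - 3)(a + 1)(a + 4) = 0 at a ∈ {-4, -1, 3, 4}; ∂g/∂b = -8b(b - 3)(b + 3) = 0 at b ∈ {-3, 0, 3}.
The Hessian is diagonal: diag(g_aa, g_bb). Second derivatives: g_aa(-4)=-15120, g_aa(-1)=5400, g_aa(3)=-2520, g_aa(4)=3600; g_bb(-3)=-144, g_bb(0)=72, g_bb(3)=-144.
Saddle points occur where the two diagonal entries have opposite signs: (-4, 0), (-1, -3), (-1, 3), (3, 0), (4, -3), (4, 3). Count: 6.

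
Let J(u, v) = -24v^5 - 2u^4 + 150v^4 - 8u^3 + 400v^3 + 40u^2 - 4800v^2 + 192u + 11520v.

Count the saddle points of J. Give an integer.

J separates as a function of u plus a function of v, so ∇J=0 decouples.
∂J/∂u = -8(u - 3)(u + 2)(u + 4) = 0 at u ∈ {-4, -2, 3}; ∂J/∂v = -120(v - 4)(v - 3)(v - 2)(v + 4) = 0 at v ∈ {-4, 2, 3, 4}.
The Hessian is diagonal: diag(J_uu, J_vv). Second derivatives: J_uu(-4)=-112, J_uu(-2)=80, J_uu(3)=-280; J_vv(-4)=40320, J_vv(2)=-1440, J_vv(3)=840, J_vv(4)=-1920.
Saddle points occur where the two diagonal entries have opposite signs: (-4, -4), (-4, 3), (-2, 2), (-2, 4), (3, -4), (3, 3). Count: 6.

6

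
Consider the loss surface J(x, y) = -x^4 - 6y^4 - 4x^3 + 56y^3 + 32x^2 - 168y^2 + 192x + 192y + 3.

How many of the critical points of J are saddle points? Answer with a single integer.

J separates as a function of x plus a function of y, so ∇J=0 decouples.
∂J/∂x = -4(x - 4)(x + 3)(x + 4) = 0 at x ∈ {-4, -3, 4}; ∂J/∂y = -24(y - 4)(y - 2)(y - 1) = 0 at y ∈ {1, 2, 4}.
The Hessian is diagonal: diag(J_xx, J_yy). Second derivatives: J_xx(-4)=-32, J_xx(-3)=28, J_xx(4)=-224; J_yy(1)=-72, J_yy(2)=48, J_yy(4)=-144.
Saddle points occur where the two diagonal entries have opposite signs: (-4, 2), (-3, 1), (-3, 4), (4, 2). Count: 4.

4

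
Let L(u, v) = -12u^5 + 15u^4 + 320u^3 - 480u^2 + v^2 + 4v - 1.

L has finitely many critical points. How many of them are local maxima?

0

L separates as a function of u plus a function of v, so ∇L=0 decouples.
∂L/∂u = -60u(u - 4)(u - 1)(u + 4) = 0 at u ∈ {-4, 0, 1, 4}; ∂L/∂v = 2(v + 2) = 0 at v ∈ {-2}.
The Hessian is diagonal: diag(L_uu, L_vv). Second derivatives: L_uu(-4)=9600, L_uu(0)=-960, L_uu(1)=900, L_uu(4)=-5760; L_vv(-2)=2.
Local maxima occur where both diagonal entries negative: none. Count: 0.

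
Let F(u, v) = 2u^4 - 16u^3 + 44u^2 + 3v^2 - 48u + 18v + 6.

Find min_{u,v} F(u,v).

-39

F(u,v) separates as P(u) + Q(v) + 6, so its minimum is min P + min Q + 6.
P'(u) = 8(u - 3)(u - 2)(u - 1) vanishes at u ∈ {1, 2, 3}; Q'(v) = 6v + 18 vanishes at v ∈ {-3}.
Local minima of P (where P''>0): P(1)=-18, P(3)=-18. Local minima of Q: Q(-3)=-27.
So the global minimum of F is P(1) + Q(-3) + 6 = -18 − 27 + 6 = -39, attained at (1, -3).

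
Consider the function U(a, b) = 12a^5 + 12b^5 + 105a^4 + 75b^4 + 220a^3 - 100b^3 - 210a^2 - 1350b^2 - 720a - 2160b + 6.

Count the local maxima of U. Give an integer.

U separates as a function of a plus a function of b, so ∇U=0 decouples.
∂U/∂a = 60(a - 1)(a + 1)(a + 3)(a + 4) = 0 at a ∈ {-4, -3, -1, 1}; ∂U/∂b = 60(b - 3)(b + 1)(b + 3)(b + 4) = 0 at b ∈ {-4, -3, -1, 3}.
The Hessian is diagonal: diag(U_aa, U_bb). Second derivatives: U_aa(-4)=-900, U_aa(-3)=480, U_aa(-1)=-720, U_aa(1)=2400; U_bb(-4)=-1260, U_bb(-3)=720, U_bb(-1)=-1440, U_bb(3)=10080.
Local maxima occur where both diagonal entries negative: (-4, -4), (-4, -1), (-1, -4), (-1, -1). Count: 4.

4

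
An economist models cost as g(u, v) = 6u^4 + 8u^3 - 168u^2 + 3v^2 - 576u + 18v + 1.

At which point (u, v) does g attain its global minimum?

g(u,v) separates as P(u) + Q(v) + 1, so its minimum is min P + min Q + 1.
P'(u) = 24(u - 4)(u + 2)(u + 3) vanishes at u ∈ {-3, -2, 4}; Q'(v) = 6v + 18 vanishes at v ∈ {-3}.
Local minima of P (where P''>0): P(-3)=486, P(4)=-2944. Local minima of Q: Q(-3)=-27.
So the global minimum of g is P(4) + Q(-3) + 1 = -2944 − 27 + 1 = -2970, attained at (4, -3).

(4, -3)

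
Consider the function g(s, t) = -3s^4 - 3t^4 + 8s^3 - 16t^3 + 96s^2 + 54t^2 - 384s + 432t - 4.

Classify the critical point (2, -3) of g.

local minimum

The mixed partial ∂²g/∂s∂t is 0, so the Hessian at any point is diag(g_ss, g_tt) = diag(12(-3s^2 + 4s + 16), 12(-3t^2 - 8t + 9)).
At (2, -3): H = diag(144, 72).
Both eigenvalues are positive, so H is positive definite: a local minimum.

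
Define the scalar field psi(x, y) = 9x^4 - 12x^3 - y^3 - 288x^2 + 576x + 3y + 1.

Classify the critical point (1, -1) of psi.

The mixed partial ∂²psi/∂x∂y is 0, so the Hessian at any point is diag(psi_xx, psi_yy) = diag(36(3x^2 - 2x - 16), -6y).
At (1, -1): H = diag(-540, 6).
The eigenvalues have opposite signs, so H is indefinite: a saddle point.

saddle point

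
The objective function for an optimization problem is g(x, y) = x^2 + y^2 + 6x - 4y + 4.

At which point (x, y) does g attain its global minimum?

g(x,y) separates as P(x) + Q(y) + 4, so its minimum is min P + min Q + 4.
P'(x) = 2x + 6 vanishes at x ∈ {-3}; Q'(y) = 2y - 4 vanishes at y ∈ {2}.
Local minima of P (where P''>0): P(-3)=-9. Local minima of Q: Q(2)=-4.
So the global minimum of g is P(-3) + Q(2) + 4 = -9 − 4 + 4 = -9, attained at (-3, 2).

(-3, 2)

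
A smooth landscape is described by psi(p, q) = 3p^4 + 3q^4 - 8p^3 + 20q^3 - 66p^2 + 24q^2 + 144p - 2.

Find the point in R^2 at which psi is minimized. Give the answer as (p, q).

psi(p,q) separates as A(p) + B(q) − 2, so its minimum is min A + min B − 2.
A'(p) = 12(p - 4)(p - 1)(p + 3) vanishes at p ∈ {-3, 1, 4}; B'(q) = 12q(q + 1)(q + 4) vanishes at q ∈ {-4, -1, 0}.
Local minima of A (where A''>0): A(-3)=-567, A(4)=-224. Local minima of B: B(-4)=-128, B(0)=0.
So the global minimum of psi is A(-3) + B(-4) − 2 = -567 − 128 − 2 = -697, attained at (-3, -4).

(-3, -4)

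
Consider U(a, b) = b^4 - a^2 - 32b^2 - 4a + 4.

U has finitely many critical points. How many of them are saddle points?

U separates as a function of a plus a function of b, so ∇U=0 decouples.
∂U/∂a = -2(a + 2) = 0 at a ∈ {-2}; ∂U/∂b = 4b(b - 4)(b + 4) = 0 at b ∈ {-4, 0, 4}.
The Hessian is diagonal: diag(U_aa, U_bb). Second derivatives: U_aa(-2)=-2; U_bb(-4)=128, U_bb(0)=-64, U_bb(4)=128.
Saddle points occur where the two diagonal entries have opposite signs: (-2, -4), (-2, 4). Count: 2.

2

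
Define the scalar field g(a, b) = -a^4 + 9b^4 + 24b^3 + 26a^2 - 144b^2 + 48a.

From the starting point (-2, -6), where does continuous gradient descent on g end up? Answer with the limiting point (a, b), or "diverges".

(-1, -4)

g is separable, so gradient descent decouples: a follows -∂g/∂a, b follows -∂g/∂b.
∂g/∂a = -4(a - 4)(a + 1)(a + 3); at a=-2 this is -24, so a increases.
∂g/∂b = 36b(b - 2)(b + 4); at b=-6 this is -3456, so b increases.
a converges to its nearest critical value -1 (a local min of the a-part); b converges to -4. The iterate converges to (-1, -4).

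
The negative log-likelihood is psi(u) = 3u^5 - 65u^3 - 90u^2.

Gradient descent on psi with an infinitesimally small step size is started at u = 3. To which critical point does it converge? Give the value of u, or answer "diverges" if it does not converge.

psi'(u) = 15u(u - 4)(u + 1)(u + 3), so psi'(3) = -1080.
Gradient descent moves in the -psi' direction, i.e. u is increasing.
The nearest critical point in that direction is u = 4, where psi'' = 2100 > 0 (a local minimum). The iterate converges there.

4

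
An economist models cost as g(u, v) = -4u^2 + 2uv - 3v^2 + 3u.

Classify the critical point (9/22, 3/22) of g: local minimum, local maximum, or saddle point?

The Hessian of g is constant: H = [[-8, 2], [2, -6]].
det(H) = (-8)·(-6) − 2² = 44.
det(H) > 0 and tr(H) = -14 < 0, so H is negative definite and the point is a local maximum.

local maximum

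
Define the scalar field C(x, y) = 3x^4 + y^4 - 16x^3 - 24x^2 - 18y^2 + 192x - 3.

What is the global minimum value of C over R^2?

C(x,y) separates as P(x) + Q(y) − 3, so its minimum is min P + min Q − 3.
P'(x) = 12(x - 4)(x - 2)(x + 2) vanishes at x ∈ {-2, 2, 4}; Q'(y) = 4y(y - 3)(y + 3) vanishes at y ∈ {-3, 0, 3}.
Local minima of P (where P''>0): P(-2)=-304, P(4)=128. Local minima of Q: Q(-3)=-81, Q(3)=-81.
So the global minimum of C is P(-2) + Q(-3) − 3 = -304 − 81 − 3 = -388, attained at (-2, -3).

-388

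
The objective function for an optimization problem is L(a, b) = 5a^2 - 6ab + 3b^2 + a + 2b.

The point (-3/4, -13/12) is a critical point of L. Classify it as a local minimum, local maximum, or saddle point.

local minimum

The Hessian of L is constant: H = [[10, -6], [-6, 6]].
det(H) = 10·6 − (-6)² = 24.
det(H) > 0 and tr(H) = 16 > 0, so H is positive definite and the point is a local minimum.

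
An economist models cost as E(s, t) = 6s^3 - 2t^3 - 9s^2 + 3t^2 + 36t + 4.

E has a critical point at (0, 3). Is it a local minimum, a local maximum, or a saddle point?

local maximum

The mixed partial ∂²E/∂s∂t is 0, so the Hessian at any point is diag(E_ss, E_tt) = diag(18(2s - 1), 6(-2t + 1)).
At (0, 3): H = diag(-18, -30).
Both eigenvalues are negative, so H is negative definite: a local maximum.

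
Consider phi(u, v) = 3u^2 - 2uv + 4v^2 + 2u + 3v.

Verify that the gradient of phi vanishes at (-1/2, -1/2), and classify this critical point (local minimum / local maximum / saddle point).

local minimum

∇phi = (6u - 2v + 2, -2u + 8v + 3); substituting (-1/2, -1/2) gives ∇phi = (0, 0), so (-1/2, -1/2) is indeed a critical point.
The Hessian of phi is constant: H = [[6, -2], [-2, 8]].
det(H) = 6·8 − (-2)² = 44.
det(H) > 0 and tr(H) = 14 > 0, so H is positive definite and the point is a local minimum.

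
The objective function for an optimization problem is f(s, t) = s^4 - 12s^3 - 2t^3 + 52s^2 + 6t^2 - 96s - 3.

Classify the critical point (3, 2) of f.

The mixed partial ∂²f/∂s∂t is 0, so the Hessian at any point is diag(f_ss, f_tt) = diag(4(3s^2 - 18s + 26), 12(-t + 1)).
At (3, 2): H = diag(-4, -12).
Both eigenvalues are negative, so H is negative definite: a local maximum.

local maximum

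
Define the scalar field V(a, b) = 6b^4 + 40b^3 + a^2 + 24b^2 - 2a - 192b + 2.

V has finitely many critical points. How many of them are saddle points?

V separates as a function of a plus a function of b, so ∇V=0 decouples.
∂V/∂a = 2(a - 1) = 0 at a ∈ {1}; ∂V/∂b = 24(b - 1)(b + 2)(b + 4) = 0 at b ∈ {-4, -2, 1}.
The Hessian is diagonal: diag(V_aa, V_bb). Second derivatives: V_aa(1)=2; V_bb(-4)=240, V_bb(-2)=-144, V_bb(1)=360.
Saddle points occur where the two diagonal entries have opposite signs: (1, -2). Count: 1.

1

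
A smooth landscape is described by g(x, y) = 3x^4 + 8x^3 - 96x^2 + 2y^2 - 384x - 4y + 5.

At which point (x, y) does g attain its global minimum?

(4, 1)

g(x,y) separates as P(x) + Q(y) + 5, so its minimum is min P + min Q + 5.
P'(x) = 12(x - 4)(x + 2)(x + 4) vanishes at x ∈ {-4, -2, 4}; Q'(y) = 4y - 4 vanishes at y ∈ {1}.
Local minima of P (where P''>0): P(-4)=256, P(4)=-1792. Local minima of Q: Q(1)=-2.
So the global minimum of g is P(4) + Q(1) + 5 = -1792 − 2 + 5 = -1789, attained at (4, 1).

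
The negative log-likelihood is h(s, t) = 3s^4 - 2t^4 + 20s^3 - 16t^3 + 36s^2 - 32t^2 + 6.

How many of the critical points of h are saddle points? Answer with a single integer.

h separates as a function of s plus a function of t, so ∇h=0 decouples.
∂h/∂s = 12s(s + 2)(s + 3) = 0 at s ∈ {-3, -2, 0}; ∂h/∂t = -8t(t + 2)(t + 4) = 0 at t ∈ {-4, -2, 0}.
The Hessian is diagonal: diag(h_ss, h_tt). Second derivatives: h_ss(-3)=36, h_ss(-2)=-24, h_ss(0)=72; h_tt(-4)=-64, h_tt(-2)=32, h_tt(0)=-64.
Saddle points occur where the two diagonal entries have opposite signs: (-3, -4), (-3, 0), (-2, -2), (0, -4), (0, 0). Count: 5.

5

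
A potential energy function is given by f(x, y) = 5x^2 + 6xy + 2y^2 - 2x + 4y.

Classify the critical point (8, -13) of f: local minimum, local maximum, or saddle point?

local minimum

The Hessian of f is constant: H = [[10, 6], [6, 4]].
det(H) = 10·4 − 6² = 4.
det(H) > 0 and tr(H) = 14 > 0, so H is positive definite and the point is a local minimum.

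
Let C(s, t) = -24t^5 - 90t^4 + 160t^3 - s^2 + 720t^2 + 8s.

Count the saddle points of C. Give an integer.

C separates as a function of s plus a function of t, so ∇C=0 decouples.
∂C/∂s = -2(s - 4) = 0 at s ∈ {4}; ∂C/∂t = -120t(t - 2)(t + 2)(t + 3) = 0 at t ∈ {-3, -2, 0, 2}.
The Hessian is diagonal: diag(C_ss, C_tt). Second derivatives: C_ss(4)=-2; C_tt(-3)=1800, C_tt(-2)=-960, C_tt(0)=1440, C_tt(2)=-4800.
Saddle points occur where the two diagonal entries have opposite signs: (4, -3), (4, 0). Count: 2.

2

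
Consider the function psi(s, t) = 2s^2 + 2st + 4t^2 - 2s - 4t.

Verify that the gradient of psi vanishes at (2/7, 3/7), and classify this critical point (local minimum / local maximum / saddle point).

local minimum

∇psi = (4s + 2t - 2, 2s + 8t - 4); substituting (2/7, 3/7) gives ∇psi = (0, 0), so (2/7, 3/7) is indeed a critical point.
The Hessian of psi is constant: H = [[4, 2], [2, 8]].
det(H) = 4·8 − 2² = 28.
det(H) > 0 and tr(H) = 12 > 0, so H is positive definite and the point is a local minimum.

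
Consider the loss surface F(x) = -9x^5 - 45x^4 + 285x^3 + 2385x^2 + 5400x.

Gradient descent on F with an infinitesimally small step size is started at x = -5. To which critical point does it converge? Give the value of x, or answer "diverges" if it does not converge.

F'(x) = -45(x - 5)(x + 2)(x + 3)(x + 4), so F'(-5) = -2700.
Gradient descent moves in the -F' direction, i.e. x is increasing.
The nearest critical point in that direction is x = -4, where F'' = 810 > 0 (a local minimum). The iterate converges there.

-4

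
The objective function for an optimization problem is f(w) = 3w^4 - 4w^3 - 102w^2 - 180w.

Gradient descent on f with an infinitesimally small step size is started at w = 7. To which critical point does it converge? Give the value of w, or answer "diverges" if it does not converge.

f'(w) = 12(w - 5)(w + 1)(w + 3), so f'(7) = 1920.
Gradient descent moves in the -f' direction, i.e. w is decreasing.
The nearest critical point in that direction is w = 5, where f'' = 576 > 0 (a local minimum). The iterate converges there.

5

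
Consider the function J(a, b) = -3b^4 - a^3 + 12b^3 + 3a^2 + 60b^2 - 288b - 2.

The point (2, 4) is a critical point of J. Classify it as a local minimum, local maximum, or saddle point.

local maximum

The mixed partial ∂²J/∂a∂b is 0, so the Hessian at any point is diag(J_aa, J_bb) = diag(6(-a + 1), 12(-3b^2 + 6b + 10)).
At (2, 4): H = diag(-6, -168).
Both eigenvalues are negative, so H is negative definite: a local maximum.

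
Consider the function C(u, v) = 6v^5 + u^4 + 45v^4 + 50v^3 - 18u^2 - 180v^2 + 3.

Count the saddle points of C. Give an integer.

C separates as a function of u plus a function of v, so ∇C=0 decouples.
∂C/∂u = 4u(u - 3)(u + 3) = 0 at u ∈ {-3, 0, 3}; ∂C/∂v = 30v(v - 1)(v + 3)(v + 4) = 0 at v ∈ {-4, -3, 0, 1}.
The Hessian is diagonal: diag(C_uu, C_vv). Second derivatives: C_uu(-3)=72, C_uu(0)=-36, C_uu(3)=72; C_vv(-4)=-600, C_vv(-3)=360, C_vv(0)=-360, C_vv(1)=600.
Saddle points occur where the two diagonal entries have opposite signs: (-3, -4), (-3, 0), (0, -3), (0, 1), (3, -4), (3, 0). Count: 6.

6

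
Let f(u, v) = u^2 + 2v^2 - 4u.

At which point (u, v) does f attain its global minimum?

(2, 0)

f(u,v) separates as P(u) + Q(v), so its minimum is min P + min Q.
P'(u) = 2u - 4 vanishes at u ∈ {2}; Q'(v) = 4v vanishes at v ∈ {0}.
Local minima of P (where P''>0): P(2)=-4. Local minima of Q: Q(0)=0.
So the global minimum of f is P(2) + Q(0) = -4 + 0 = -4, attained at (2, 0).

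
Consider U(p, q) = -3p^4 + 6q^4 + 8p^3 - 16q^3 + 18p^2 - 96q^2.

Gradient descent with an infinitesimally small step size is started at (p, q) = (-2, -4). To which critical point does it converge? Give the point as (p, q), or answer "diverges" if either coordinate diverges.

diverges

U is separable, so gradient descent decouples: p follows -∂U/∂p, q follows -∂U/∂q.
∂U/∂p = -12p(p - 3)(p + 1); at p=-2 this is 120, so p decreases.
∂U/∂q = 24q(q - 4)(q + 2); at q=-4 this is -1536, so q increases.
The p-coordinate has no critical point in that direction and runs off to infinity.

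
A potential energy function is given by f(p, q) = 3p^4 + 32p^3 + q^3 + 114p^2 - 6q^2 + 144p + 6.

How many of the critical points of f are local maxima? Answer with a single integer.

f separates as a function of p plus a function of q, so ∇f=0 decouples.
∂f/∂p = 12(p + 1)(p + 3)(p + 4) = 0 at p ∈ {-4, -3, -1}; ∂f/∂q = 3q(q - 4) = 0 at q ∈ {0, 4}.
The Hessian is diagonal: diag(f_pp, f_qq). Second derivatives: f_pp(-4)=36, f_pp(-3)=-24, f_pp(-1)=72; f_qq(0)=-12, f_qq(4)=12.
Local maxima occur where both diagonal entries negative: (-3, 0). Count: 1.

1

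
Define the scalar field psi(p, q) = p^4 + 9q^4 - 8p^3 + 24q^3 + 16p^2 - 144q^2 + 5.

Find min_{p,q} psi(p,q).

psi(p,q) separates as A(p) + B(q) + 5, so its minimum is min A + min B + 5.
A'(p) = 4p(p - 4)(p - 2) vanishes at p ∈ {0, 2, 4}; B'(q) = 36q(q - 2)(q + 4) vanishes at q ∈ {-4, 0, 2}.
Local minima of A (where A''>0): A(0)=0, A(4)=0. Local minima of B: B(-4)=-1536, B(2)=-240.
So the global minimum of psi is A(0) + B(-4) + 5 = 0 − 1536 + 5 = -1531, attained at (0, -4).

-1531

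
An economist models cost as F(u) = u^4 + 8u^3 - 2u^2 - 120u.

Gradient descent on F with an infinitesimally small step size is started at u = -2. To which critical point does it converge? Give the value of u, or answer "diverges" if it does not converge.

F'(u) = 4(u - 2)(u + 3)(u + 5), so F'(-2) = -48.
Gradient descent moves in the -F' direction, i.e. u is increasing.
The nearest critical point in that direction is u = 2, where F'' = 140 > 0 (a local minimum). The iterate converges there.

2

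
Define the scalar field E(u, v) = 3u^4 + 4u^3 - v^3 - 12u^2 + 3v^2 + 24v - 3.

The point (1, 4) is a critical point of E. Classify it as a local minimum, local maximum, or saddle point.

saddle point

The mixed partial ∂²E/∂u∂v is 0, so the Hessian at any point is diag(E_uu, E_vv) = diag(12(3u^2 + 2u - 2), 6(-v + 1)).
At (1, 4): H = diag(36, -18).
The eigenvalues have opposite signs, so H is indefinite: a saddle point.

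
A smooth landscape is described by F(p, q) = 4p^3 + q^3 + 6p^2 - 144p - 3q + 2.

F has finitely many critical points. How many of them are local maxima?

1

F separates as a function of p plus a function of q, so ∇F=0 decouples.
∂F/∂p = 12(p - 3)(p + 4) = 0 at p ∈ {-4, 3}; ∂F/∂q = 3(q - 1)(q + 1) = 0 at q ∈ {-1, 1}.
The Hessian is diagonal: diag(F_pp, F_qq). Second derivatives: F_pp(-4)=-84, F_pp(3)=84; F_qq(-1)=-6, F_qq(1)=6.
Local maxima occur where both diagonal entries negative: (-4, -1). Count: 1.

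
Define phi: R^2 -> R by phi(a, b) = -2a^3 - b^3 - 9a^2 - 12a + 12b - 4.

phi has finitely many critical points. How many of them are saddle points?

2

phi separates as a function of a plus a function of b, so ∇phi=0 decouples.
∂phi/∂a = -6(a + 1)(a + 2) = 0 at a ∈ {-2, -1}; ∂phi/∂b = -3(b - 2)(b + 2) = 0 at b ∈ {-2, 2}.
The Hessian is diagonal: diag(phi_aa, phi_bb). Second derivatives: phi_aa(-2)=6, phi_aa(-1)=-6; phi_bb(-2)=12, phi_bb(2)=-12.
Saddle points occur where the two diagonal entries have opposite signs: (-2, 2), (-1, -2). Count: 2.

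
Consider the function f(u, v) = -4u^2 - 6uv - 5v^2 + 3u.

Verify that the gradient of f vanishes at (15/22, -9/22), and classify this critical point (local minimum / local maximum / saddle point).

∇f = (-8u - 6v + 3, -6u - 10v); substituting (15/22, -9/22) gives ∇f = (0, 0), so (15/22, -9/22) is indeed a critical point.
The Hessian of f is constant: H = [[-8, -6], [-6, -10]].
det(H) = (-8)·(-10) − (-6)² = 44.
det(H) > 0 and tr(H) = -18 < 0, so H is negative definite and the point is a local maximum.

local maximum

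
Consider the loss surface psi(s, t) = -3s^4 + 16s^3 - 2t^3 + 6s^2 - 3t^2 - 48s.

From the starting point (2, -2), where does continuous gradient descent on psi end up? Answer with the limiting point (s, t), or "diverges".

psi is separable, so gradient descent decouples: s follows -∂psi/∂s, t follows -∂psi/∂t.
∂psi/∂s = -12(s - 4)(s - 1)(s + 1); at s=2 this is 72, so s decreases.
∂psi/∂t = -6t(t + 1); at t=-2 this is -12, so t increases.
s converges to its nearest critical value 1 (a local min of the s-part); t converges to -1. The iterate converges to (1, -1).

(1, -1)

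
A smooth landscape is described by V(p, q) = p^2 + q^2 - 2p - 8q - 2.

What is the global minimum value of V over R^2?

-19

V(p,q) separates as A(p) + B(q) − 2, so its minimum is min A + min B − 2.
A'(p) = 2p - 2 vanishes at p ∈ {1}; B'(q) = 2q - 8 vanishes at q ∈ {4}.
Local minima of A (where A''>0): A(1)=-1. Local minima of B: B(4)=-16.
So the global minimum of V is A(1) + B(4) − 2 = -1 − 16 − 2 = -19, attained at (1, 4).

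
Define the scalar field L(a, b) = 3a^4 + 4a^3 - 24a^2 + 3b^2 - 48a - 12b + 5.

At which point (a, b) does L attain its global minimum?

L(a,b) separates as P(a) + Q(b) + 5, so its minimum is min P + min Q + 5.
P'(a) = 12(a - 2)(a + 1)(a + 2) vanishes at a ∈ {-2, -1, 2}; Q'(b) = 6b - 12 vanishes at b ∈ {2}.
Local minima of P (where P''>0): P(-2)=16, P(2)=-112. Local minima of Q: Q(2)=-12.
So the global minimum of L is P(2) + Q(2) + 5 = -112 − 12 + 5 = -119, attained at (2, 2).

(2, 2)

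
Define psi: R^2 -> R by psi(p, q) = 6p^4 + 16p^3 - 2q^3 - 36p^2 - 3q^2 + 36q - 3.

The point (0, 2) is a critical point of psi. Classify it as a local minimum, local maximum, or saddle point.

The mixed partial ∂²psi/∂p∂q is 0, so the Hessian at any point is diag(psi_pp, psi_qq) = diag(24(3p^2 + 4p - 3), -6(2q + 1)).
At (0, 2): H = diag(-72, -30).
Both eigenvalues are negative, so H is negative definite: a local maximum.

local maximum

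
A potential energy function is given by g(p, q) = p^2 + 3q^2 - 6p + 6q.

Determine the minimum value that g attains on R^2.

-12

g(p,q) separates as A(p) + B(q), so its minimum is min A + min B.
A'(p) = 2p - 6 vanishes at p ∈ {3}; B'(q) = 6q + 6 vanishes at q ∈ {-1}.
Local minima of A (where A''>0): A(3)=-9. Local minima of B: B(-1)=-3.
So the global minimum of g is A(3) + B(-1) = -9 − 3 = -12, attained at (3, -1).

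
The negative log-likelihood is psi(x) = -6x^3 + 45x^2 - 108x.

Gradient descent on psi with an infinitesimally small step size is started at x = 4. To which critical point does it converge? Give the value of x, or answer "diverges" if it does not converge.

diverges

psi'(x) = -18(x - 3)(x - 2), so psi'(4) = -36.
Gradient descent moves in the -psi' direction, i.e. x is increasing.
There is no critical point above x=4, and psi' keeps the same sign, so the iterate runs off to +∞.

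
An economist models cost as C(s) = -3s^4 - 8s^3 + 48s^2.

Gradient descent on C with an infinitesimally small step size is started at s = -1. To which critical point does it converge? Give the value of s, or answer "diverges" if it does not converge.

C'(s) = -12s(s - 2)(s + 4), so C'(-1) = -108.
Gradient descent moves in the -C' direction, i.e. s is increasing.
The nearest critical point in that direction is s = 0, where C'' = 96 > 0 (a local minimum). The iterate converges there.

0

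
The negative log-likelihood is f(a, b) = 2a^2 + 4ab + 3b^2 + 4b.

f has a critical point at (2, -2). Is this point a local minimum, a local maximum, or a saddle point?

The Hessian of f is constant: H = [[4, 4], [4, 6]].
det(H) = 4·6 − 4² = 8.
det(H) > 0 and tr(H) = 10 > 0, so H is positive definite and the point is a local minimum.

local minimum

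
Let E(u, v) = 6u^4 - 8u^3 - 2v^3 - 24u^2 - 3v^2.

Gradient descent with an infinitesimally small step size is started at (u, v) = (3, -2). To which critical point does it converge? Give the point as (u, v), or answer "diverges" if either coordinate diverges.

(2, -1)

E is separable, so gradient descent decouples: u follows -∂E/∂u, v follows -∂E/∂v.
∂E/∂u = 24u(u - 2)(u + 1); at u=3 this is 288, so u decreases.
∂E/∂v = -6v(v + 1); at v=-2 this is -12, so v increases.
u converges to its nearest critical value 2 (a local min of the u-part); v converges to -1. The iterate converges to (2, -1).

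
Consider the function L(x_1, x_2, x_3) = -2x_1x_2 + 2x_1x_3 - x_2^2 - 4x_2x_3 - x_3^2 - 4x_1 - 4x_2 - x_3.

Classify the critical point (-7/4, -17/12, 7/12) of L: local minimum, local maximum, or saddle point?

The Hessian is constant: H = [[0, -2, 2], [-2, -2, -4], [2, -4, -2]].
Leading principal minors: Δ₁ = 0, Δ₂ = -4, Δ₃ = 48.
The minors fit neither the all-positive nor the alternating-sign pattern, so H is indefinite: a saddle point.

saddle point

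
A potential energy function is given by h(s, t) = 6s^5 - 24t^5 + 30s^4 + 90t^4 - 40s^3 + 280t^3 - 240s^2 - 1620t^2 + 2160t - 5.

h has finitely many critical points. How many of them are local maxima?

4

h separates as a function of s plus a function of t, so ∇h=0 decouples.
∂h/∂s = 30s(s - 2)(s + 2)(s + 4) = 0 at s ∈ {-4, -2, 0, 2}; ∂h/∂t = -120(t - 3)(t - 2)(t - 1)(t + 3) = 0 at t ∈ {-3, 1, 2, 3}.
The Hessian is diagonal: diag(h_ss, h_tt). Second derivatives: h_ss(-4)=-1440, h_ss(-2)=480, h_ss(0)=-480, h_ss(2)=1440; h_tt(-3)=14400, h_tt(1)=-960, h_tt(2)=600, h_tt(3)=-1440.
Local maxima occur where both diagonal entries negative: (-4, 1), (-4, 3), (0, 1), (0, 3). Count: 4.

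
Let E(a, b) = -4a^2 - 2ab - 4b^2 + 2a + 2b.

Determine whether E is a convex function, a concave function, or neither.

concave

E is quadratic, so its Hessian is the constant matrix H = [[-8, -2], [-2, -8]].
det(H) = 60, tr(H) = -16.
det(H) > 0 and tr(H) < 0, so H is negative definite everywhere: concave.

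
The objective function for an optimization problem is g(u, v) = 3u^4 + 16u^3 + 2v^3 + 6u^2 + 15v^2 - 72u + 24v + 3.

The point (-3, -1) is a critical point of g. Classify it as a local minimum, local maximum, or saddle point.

local minimum

The mixed partial ∂²g/∂u∂v is 0, so the Hessian at any point is diag(g_uu, g_vv) = diag(12(3u^2 + 8u + 1), 6(2v + 5)).
At (-3, -1): H = diag(48, 18).
Both eigenvalues are positive, so H is positive definite: a local minimum.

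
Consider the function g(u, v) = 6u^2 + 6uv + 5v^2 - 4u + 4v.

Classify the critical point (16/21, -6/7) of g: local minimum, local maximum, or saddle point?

The Hessian of g is constant: H = [[12, 6], [6, 10]].
det(H) = 12·10 − 6² = 84.
det(H) > 0 and tr(H) = 22 > 0, so H is positive definite and the point is a local minimum.

local minimum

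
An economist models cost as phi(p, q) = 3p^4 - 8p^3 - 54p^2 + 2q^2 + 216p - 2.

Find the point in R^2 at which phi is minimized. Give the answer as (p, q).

(-3, 0)

phi(p,q) separates as A(p) + B(q) − 2, so its minimum is min A + min B − 2.
A'(p) = 12(p - 3)(p - 2)(p + 3) vanishes at p ∈ {-3, 2, 3}; B'(q) = 4q vanishes at q ∈ {0}.
Local minima of A (where A''>0): A(-3)=-675, A(3)=189. Local minima of B: B(0)=0.
So the global minimum of phi is A(-3) + B(0) − 2 = -675 + 0 − 2 = -677, attained at (-3, 0).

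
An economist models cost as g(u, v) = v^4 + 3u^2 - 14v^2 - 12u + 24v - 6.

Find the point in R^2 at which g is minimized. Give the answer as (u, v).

g(u,v) separates as P(u) + Q(v) − 6, so its minimum is min P + min Q − 6.
P'(u) = 6u - 12 vanishes at u ∈ {2}; Q'(v) = 4(v - 2)(v - 1)(v + 3) vanishes at v ∈ {-3, 1, 2}.
Local minima of P (where P''>0): P(2)=-12. Local minima of Q: Q(-3)=-117, Q(2)=8.
So the global minimum of g is P(2) + Q(-3) − 6 = -12 − 117 − 6 = -135, attained at (2, -3).

(2, -3)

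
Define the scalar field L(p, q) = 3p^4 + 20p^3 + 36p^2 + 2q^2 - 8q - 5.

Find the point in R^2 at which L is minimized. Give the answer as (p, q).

(0, 2)

L(p,q) separates as A(p) + B(q) − 5, so its minimum is min A + min B − 5.
A'(p) = 12p(p + 2)(p + 3) vanishes at p ∈ {-3, -2, 0}; B'(q) = 4q - 8 vanishes at q ∈ {2}.
Local minima of A (where A''>0): A(-3)=27, A(0)=0. Local minima of B: B(2)=-8.
So the global minimum of L is A(0) + B(2) − 5 = 0 − 8 − 5 = -13, attained at (0, 2).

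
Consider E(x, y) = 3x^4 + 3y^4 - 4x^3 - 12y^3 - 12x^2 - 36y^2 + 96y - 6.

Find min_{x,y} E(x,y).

-230

E(x,y) separates as P(x) + Q(y) − 6, so its minimum is min P + min Q − 6.
P'(x) = 12x(x - 2)(x + 1) vanishes at x ∈ {-1, 0, 2}; Q'(y) = 12(y - 4)(y - 1)(y + 2) vanishes at y ∈ {-2, 1, 4}.
Local minima of P (where P''>0): P(-1)=-5, P(2)=-32. Local minima of Q: Q(-2)=-192, Q(4)=-192.
So the global minimum of E is P(2) + Q(-2) − 6 = -32 − 192 − 6 = -230, attained at (2, -2).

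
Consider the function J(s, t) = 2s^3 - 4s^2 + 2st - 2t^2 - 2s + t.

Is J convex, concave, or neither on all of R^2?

The term 2s^3 is cubic, so the Hessian is not constant.
∂²J/∂s² = 12s - 8, which takes both signs as s varies (negative for sufficiently negative s). A diagonal entry of the Hessian changing sign means the Hessian is neither positive- nor negative-semidefinite on all of R^2.

neither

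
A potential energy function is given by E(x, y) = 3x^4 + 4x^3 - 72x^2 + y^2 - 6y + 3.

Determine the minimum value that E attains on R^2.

E(x,y) separates as P(x) + Q(y) + 3, so its minimum is min P + min Q + 3.
P'(x) = 12x(x - 3)(x + 4) vanishes at x ∈ {-4, 0, 3}; Q'(y) = 2y - 6 vanishes at y ∈ {3}.
Local minima of P (where P''>0): P(-4)=-640, P(3)=-297. Local minima of Q: Q(3)=-9.
So the global minimum of E is P(-4) + Q(3) + 3 = -640 − 9 + 3 = -646, attained at (-4, 3).

-646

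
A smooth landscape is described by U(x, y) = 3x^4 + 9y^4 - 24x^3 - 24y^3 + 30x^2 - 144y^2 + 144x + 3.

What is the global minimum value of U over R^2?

U(x,y) separates as P(x) + Q(y) + 3, so its minimum is min P + min Q + 3.
P'(x) = 12(x - 4)(x - 3)(x + 1) vanishes at x ∈ {-1, 3, 4}; Q'(y) = 36y(y - 4)(y + 2) vanishes at y ∈ {-2, 0, 4}.
Local minima of P (where P''>0): P(-1)=-87, P(4)=288. Local minima of Q: Q(-2)=-240, Q(4)=-1536.
So the global minimum of U is P(-1) + Q(4) + 3 = -87 − 1536 + 3 = -1620, attained at (-1, 4).

-1620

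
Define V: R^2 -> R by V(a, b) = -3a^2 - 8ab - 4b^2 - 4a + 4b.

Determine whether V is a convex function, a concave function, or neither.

neither

V is quadratic, so its Hessian is the constant matrix H = [[-6, -8], [-8, -8]].
det(H) = -16, tr(H) = -14.
det(H) < 0, so H is indefinite: neither convex nor concave.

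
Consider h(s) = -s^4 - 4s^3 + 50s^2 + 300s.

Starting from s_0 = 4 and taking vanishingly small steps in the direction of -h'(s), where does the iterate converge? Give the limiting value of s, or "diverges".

-3

h'(s) = -4(s - 5)(s + 3)(s + 5), so h'(4) = 252.
Gradient descent moves in the -h' direction, i.e. s is decreasing.
The nearest critical point in that direction is s = -3, where h'' = 64 > 0 (a local minimum). The iterate converges there.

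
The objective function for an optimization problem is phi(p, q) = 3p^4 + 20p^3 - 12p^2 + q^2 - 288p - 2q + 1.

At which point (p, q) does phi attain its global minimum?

phi(p,q) separates as A(p) + B(q) + 1, so its minimum is min A + min B + 1.
A'(p) = 12(p - 2)(p + 3)(p + 4) vanishes at p ∈ {-4, -3, 2}; B'(q) = 2q - 2 vanishes at q ∈ {1}.
Local minima of A (where A''>0): A(-4)=448, A(2)=-416. Local minima of B: B(1)=-1.
So the global minimum of phi is A(2) + B(1) + 1 = -416 − 1 + 1 = -416, attained at (2, 1).

(2, 1)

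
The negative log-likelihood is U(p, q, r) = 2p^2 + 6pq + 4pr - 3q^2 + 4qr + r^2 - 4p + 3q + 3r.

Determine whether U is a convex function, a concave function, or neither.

neither

U is quadratic, so its Hessian is the constant matrix H = [[4, 6, 4], [6, -6, 4], [4, 4, 2]].
Leading principal minors: 4, -60, 104.
Neither pattern holds ⇒ H is indefinite ⇒ neither convex nor concave.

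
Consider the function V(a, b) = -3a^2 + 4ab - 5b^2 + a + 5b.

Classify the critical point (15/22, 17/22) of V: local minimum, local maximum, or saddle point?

local maximum

The Hessian of V is constant: H = [[-6, 4], [4, -10]].
det(H) = (-6)·(-10) − 4² = 44.
det(H) > 0 and tr(H) = -16 < 0, so H is negative definite and the point is a local maximum.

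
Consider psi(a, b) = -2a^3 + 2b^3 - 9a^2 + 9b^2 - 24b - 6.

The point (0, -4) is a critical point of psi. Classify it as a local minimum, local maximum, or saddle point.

local maximum

The mixed partial ∂²psi/∂a∂b is 0, so the Hessian at any point is diag(psi_aa, psi_bb) = diag(-6(2a + 3), 6(2b + 3)).
At (0, -4): H = diag(-18, -30).
Both eigenvalues are negative, so H is negative definite: a local maximum.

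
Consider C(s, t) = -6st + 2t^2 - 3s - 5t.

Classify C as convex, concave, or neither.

neither

C is quadratic, so its Hessian is the constant matrix H = [[0, -6], [-6, 4]].
det(H) = -36, tr(H) = 4.
det(H) < 0, so H is indefinite: neither convex nor concave.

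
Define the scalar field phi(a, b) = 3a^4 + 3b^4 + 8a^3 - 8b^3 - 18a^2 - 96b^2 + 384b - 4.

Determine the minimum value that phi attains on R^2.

-1931

phi(a,b) separates as P(a) + Q(b) − 4, so its minimum is min P + min Q − 4.
P'(a) = 12a(a - 1)(a + 3) vanishes at a ∈ {-3, 0, 1}; Q'(b) = 12(b - 4)(b - 2)(b + 4) vanishes at b ∈ {-4, 2, 4}.
Local minima of P (where P''>0): P(-3)=-135, P(1)=-7. Local minima of Q: Q(-4)=-1792, Q(4)=256.
So the global minimum of phi is P(-3) + Q(-4) − 4 = -135 − 1792 − 4 = -1931, attained at (-3, -4).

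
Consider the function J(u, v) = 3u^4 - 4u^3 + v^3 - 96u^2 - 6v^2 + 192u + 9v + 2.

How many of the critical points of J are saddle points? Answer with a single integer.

J separates as a function of u plus a function of v, so ∇J=0 decouples.
∂J/∂u = 12(u - 4)(u - 1)(u + 4) = 0 at u ∈ {-4, 1, 4}; ∂J/∂v = 3(v - 3)(v - 1) = 0 at v ∈ {1, 3}.
The Hessian is diagonal: diag(J_uu, J_vv). Second derivatives: J_uu(-4)=480, J_uu(1)=-180, J_uu(4)=288; J_vv(1)=-6, J_vv(3)=6.
Saddle points occur where the two diagonal entries have opposite signs: (-4, 1), (1, 3), (4, 1). Count: 3.

3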